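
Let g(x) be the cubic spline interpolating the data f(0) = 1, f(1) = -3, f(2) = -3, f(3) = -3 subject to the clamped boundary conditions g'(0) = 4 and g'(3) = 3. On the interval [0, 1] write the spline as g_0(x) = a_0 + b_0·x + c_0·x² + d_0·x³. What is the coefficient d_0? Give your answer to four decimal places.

Put M_i = g'' at the i-th knot. Here h = (1, 1, 1) and Δ = (-4, 0, 0), so the interior equations h_(i-1)·M_(i-1) + 2(h_(i-1)+h_i)·M_i + h_i·M_(i+1) = 6(Δ_i − Δ_(i-1)) read
  1·M_0 + 4·M_1 + 1·M_2 = 6(Δ_1 - Δ_0) = 24
  1·M_1 + 4·M_2 + 1·M_3 = 6(Δ_2 - Δ_1) = 0
Clamped end conditions give two more equations: 2h_0·M_0 + h_0·M_1 = 6(Δ_0 - g'(0)) = -48 and h_2·M_2 + 2h_2·M_3 = 6(g'(3) - Δ_2) = 18.
Solving: M_0 = -478/15, M_1 = 236/15, M_2 = -106/15, M_3 = 188/15.
On [0, 1], with g_0(x) = a_0 + b_0·x + c_0·x² + d_0·x³: c_0 = M_0/2 = -239/15, d_0 = (M_1 - M_0)/(6h_0) = 119/15, b_0 = Δ_0 - h_0(2M_0 + M_1)/6 = 4.

7.9333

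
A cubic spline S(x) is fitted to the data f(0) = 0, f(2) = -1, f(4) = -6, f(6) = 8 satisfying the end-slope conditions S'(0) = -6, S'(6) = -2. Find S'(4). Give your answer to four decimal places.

4.3333

Let M_i = S''(x_i). Step sizes h_i = 2, 2, 2; slopes of the chords Δ_i = (y_(i+1) - y_i)/h_i = -1/2, -5/2, 7.
  2·M_0 + 8·M_1 + 2·M_2 = 6(Δ_1 - Δ_0) = -12
  2·M_1 + 8·M_2 + 2·M_3 = 6(Δ_2 - Δ_1) = 57
Clamped end conditions give two more equations: 2h_0·M_0 + h_0·M_1 = 6(Δ_0 - S'(0)) = 33 and h_2·M_2 + 2h_2·M_3 = 6(S'(6) - Δ_2) = -54.
Forward elimination and back-substitution give M_0 = 37/3, M_1 = -49/6, M_2 = 43/3, M_3 = -62/3.
On [4, 6], S'(x) = b_2 + 2c_2·(x - 4) + 3d_2·(x - 4)² with b_2 = Δ_2 - h_2(2M_2 + M_3)/6 = 13/3, c_2 = M_2/2 = 43/6, d_2 = (M_3 - M_2)/(6h_2) = -35/12. So S'(4) = 13/3.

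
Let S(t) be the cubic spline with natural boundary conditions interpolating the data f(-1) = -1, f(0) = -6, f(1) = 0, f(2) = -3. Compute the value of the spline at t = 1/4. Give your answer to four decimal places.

-4.9250

Write m_i for S''(x_i). With h_i = 1, 1, 1 and divided differences Δ_i = -5, 6, -3, the continuity of S' gives the tridiagonal system
  1·m_0 + 4·m_1 + 1·m_2 = 6(Δ_1 - Δ_0) = 66
  1·m_1 + 4·m_2 + 1·m_3 = 6(Δ_2 - Δ_1) = -54
Natural end conditions: m_0 = m_3 = 0.
Hence m_0 = 0, m_1 = 106/5, m_2 = -94/5, m_3 = 0.
On [0, 1], S(t) = -6 + 31/15·t + 53/5·t² - 20/3·t³.
With t = 1/4: S(1/4) = -197/40.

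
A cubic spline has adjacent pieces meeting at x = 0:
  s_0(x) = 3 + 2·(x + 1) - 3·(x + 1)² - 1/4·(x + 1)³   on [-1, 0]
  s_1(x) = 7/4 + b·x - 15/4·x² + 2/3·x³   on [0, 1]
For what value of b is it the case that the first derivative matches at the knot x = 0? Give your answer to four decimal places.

s_0'(x) = 2 - 6·(x + 1) - 3/4·(x + 1)², so s_0'(0) = -19/4. On the right, s_1'(0) = b, so b = -19/4.

-4.7500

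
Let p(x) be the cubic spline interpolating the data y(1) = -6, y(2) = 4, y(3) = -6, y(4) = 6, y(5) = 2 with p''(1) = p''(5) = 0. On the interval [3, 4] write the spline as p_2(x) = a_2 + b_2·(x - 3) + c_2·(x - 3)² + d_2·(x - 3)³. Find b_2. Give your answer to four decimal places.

Let M_i = p''(x_i). Step sizes h_i = 1, 1, 1, 1; slopes of the chords Δ_i = (y_(i+1) - y_i)/h_i = 10, -10, 12, -4.
  1·M_0 + 4·M_1 + 1·M_2 = 6(Δ_1 - Δ_0) = -120
  1·M_1 + 4·M_2 + 1·M_3 = 6(Δ_2 - Δ_1) = 132
  1·M_2 + 4·M_3 + 1·M_4 = 6(Δ_3 - Δ_2) = -96
Natural end conditions: M_0 = M_4 = 0.
Forward elimination and back-substitution give M_0 = 0, M_1 = -303/7, M_2 = 372/7, M_3 = -261/7, M_4 = 0.
On [3, 4], with p_2(x) = a_2 + b_2·(x - 3) + c_2·(x - 3)² + d_2·(x - 3)³: c_2 = M_2/2 = 186/7, d_2 = (M_3 - M_2)/(6h_2) = -211/14, b_2 = Δ_2 - h_2(2M_2 + M_3)/6 = 1/2.

0.5000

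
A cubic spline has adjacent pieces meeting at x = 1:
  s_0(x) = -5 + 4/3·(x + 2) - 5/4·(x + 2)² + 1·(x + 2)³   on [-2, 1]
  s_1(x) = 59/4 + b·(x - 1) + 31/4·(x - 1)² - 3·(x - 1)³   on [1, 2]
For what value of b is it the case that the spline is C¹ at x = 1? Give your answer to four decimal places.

20.8333

s_0'(x) = 4/3 - 5/2·(x + 2) + 3·(x + 2)², so s_0'(1) = 125/6. On the right, s_1'(1) = b, so b = 125/6.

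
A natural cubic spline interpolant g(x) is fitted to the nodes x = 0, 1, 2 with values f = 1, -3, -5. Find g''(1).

Let m_i = g''(x_i). Step sizes h_i = 1, 1; slopes of the chords Δ_i = (y_(i+1) - y_i)/h_i = -4, -2.
  1·m_0 + 4·m_1 + 1·m_2 = 6(Δ_1 - Δ_0) = 12
Natural end conditions: m_0 = m_2 = 0.
Hence m_0 = 0, m_1 = 3, m_2 = 0.

3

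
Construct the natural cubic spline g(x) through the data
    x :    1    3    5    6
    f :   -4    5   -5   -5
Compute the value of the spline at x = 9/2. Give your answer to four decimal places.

-2.8324

Write σ_i for g''(x_i). With h_i = 2, 2, 1 and divided differences Δ_i = 9/2, -5, 0, the continuity of g' gives the tridiagonal system
  2·σ_0 + 8·σ_1 + 2·σ_2 = 6(Δ_1 - Δ_0) = -57
  2·σ_1 + 6·σ_2 + 1·σ_3 = 6(Δ_2 - Δ_1) = 30
Natural end conditions: σ_0 = σ_3 = 0.
Forward elimination and back-substitution give σ_0 = 0, σ_1 = -201/22, σ_2 = 177/22, σ_3 = 0.
On [3, 5], g(x) = 5 - 35/22·(x - 3) - 201/44·(x - 3)² + 63/44·(x - 3)³.
With (x - 3) = 3/2: g(9/2) = -997/352.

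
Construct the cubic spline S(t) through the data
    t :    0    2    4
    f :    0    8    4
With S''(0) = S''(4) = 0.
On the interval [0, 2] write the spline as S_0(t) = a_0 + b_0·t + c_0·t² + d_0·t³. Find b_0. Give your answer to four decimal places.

5.5000

Put σ_i = S'' at the i-th knot. Here h = (2, 2) and Δ = (4, -2), so the interior equations h_(i-1)·σ_(i-1) + 2(h_(i-1)+h_i)·σ_i + h_i·σ_(i+1) = 6(Δ_i − Δ_(i-1)) read
  2·σ_0 + 8·σ_1 + 2·σ_2 = 6(Δ_1 - Δ_0) = -36
Natural end conditions: σ_0 = σ_2 = 0.
Solving: σ_0 = 0, σ_1 = -9/2, σ_2 = 0.
On [0, 2], with S_0(t) = a_0 + b_0·t + c_0·t² + d_0·t³: c_0 = σ_0/2 = 0, d_0 = (σ_1 - σ_0)/(6h_0) = -3/8, b_0 = Δ_0 - h_0(2σ_0 + σ_1)/6 = 11/2.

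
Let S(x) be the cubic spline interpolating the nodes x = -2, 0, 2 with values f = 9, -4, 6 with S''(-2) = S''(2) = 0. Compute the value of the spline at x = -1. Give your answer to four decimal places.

Put σ_i = S'' at the i-th knot. Here h = (2, 2) and Δ = (-13/2, 5), so the interior equations h_(i-1)·σ_(i-1) + 2(h_(i-1)+h_i)·σ_i + h_i·σ_(i+1) = 6(Δ_i − Δ_(i-1)) read
  2·σ_0 + 8·σ_1 + 2·σ_2 = 6(Δ_1 - Δ_0) = 69
Natural end conditions: σ_0 = σ_2 = 0.
Solving the tridiagonal system: σ_0 = 0, σ_1 = 69/8, σ_2 = 0.
On [-2, 0], S(x) = 9 - 75/8·(x + 2) + 0·(x + 2)² + 23/32·(x + 2)³.
With (x + 2) = 1: S(-1) = 11/32.

0.3438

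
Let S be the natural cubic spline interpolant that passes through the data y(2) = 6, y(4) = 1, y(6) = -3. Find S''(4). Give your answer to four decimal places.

0.3750

With M_i denoting the second derivative at x_i, h_i = 2, 2, and Δ_i = (y_(i+1) − y_i)/h_i = -5/2, -2:
  2·M_0 + 8·M_1 + 2·M_2 = 6(Δ_1 - Δ_0) = 3
Natural end conditions: M_0 = M_2 = 0.
Forward elimination and back-substitution give M_0 = 0, M_1 = 3/8, M_2 = 0.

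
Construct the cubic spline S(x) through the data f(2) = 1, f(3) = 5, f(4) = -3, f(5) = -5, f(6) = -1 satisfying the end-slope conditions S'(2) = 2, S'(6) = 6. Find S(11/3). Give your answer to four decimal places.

Let m_i = S''(x_i). Step sizes h_i = 1, 1, 1, 1; slopes of the chords Δ_i = (y_(i+1) - y_i)/h_i = 4, -8, -2, 4.
  1·m_0 + 4·m_1 + 1·m_2 = 6(Δ_1 - Δ_0) = -72
  1·m_1 + 4·m_2 + 1·m_3 = 6(Δ_2 - Δ_1) = 36
  1·m_2 + 4·m_3 + 1·m_4 = 6(Δ_3 - Δ_2) = 36
Clamped end conditions give two more equations: 2h_0·m_0 + h_0·m_1 = 6(Δ_0 - S'(2)) = 12 and h_3·m_3 + 2h_3·m_4 = 6(S'(6) - Δ_3) = 12.
Forward elimination and back-substitution give m_0 = 269/14, m_1 = -185/7, m_2 = 29/2, m_3 = 31/7, m_4 = 53/14.
On [3, 4], S(x) = 5 - 45/28·(x - 3) - 185/14·(x - 3)² + 191/28·(x - 3)³.
With (x - 3) = 2/3: S(11/3) = 29/378.

0.0767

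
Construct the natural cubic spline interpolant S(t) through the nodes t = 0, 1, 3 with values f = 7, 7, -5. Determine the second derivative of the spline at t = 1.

-6

With m_i denoting the second derivative at x_i, h_i = 1, 2, and Δ_i = (y_(i+1) − y_i)/h_i = 0, -6:
  1·m_0 + 6·m_1 + 2·m_2 = 6(Δ_1 - Δ_0) = -36
Natural end conditions: m_0 = m_2 = 0.
Solving: m_0 = 0, m_1 = -6, m_2 = 0.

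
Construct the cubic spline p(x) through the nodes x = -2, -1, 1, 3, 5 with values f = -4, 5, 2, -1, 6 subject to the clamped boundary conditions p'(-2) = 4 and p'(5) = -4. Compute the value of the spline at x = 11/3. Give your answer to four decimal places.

With M_i denoting the second derivative at x_i, h_i = 1, 2, 2, 2, and Δ_i = (y_(i+1) − y_i)/h_i = 9, -3/2, -3/2, 7/2:
  1·M_0 + 6·M_1 + 2·M_2 = 6(Δ_1 - Δ_0) = -63
  2·M_1 + 8·M_2 + 2·M_3 = 6(Δ_2 - Δ_1) = 0
  2·M_2 + 8·M_3 + 2·M_4 = 6(Δ_3 - Δ_2) = 30
Clamped end conditions give two more equations: 2h_0·M_0 + h_0·M_1 = 6(Δ_0 - p'(-2)) = 30 and h_3·M_3 + 2h_3·M_4 = 6(p'(5) - Δ_3) = -45.
Hence M_0 = 1931/86, M_1 = -641/43, M_2 = 343/172, M_3 = 298/43, M_4 = -2531/172.
On [3, 5], p(x) = -1 + 651/172·(x - 3) + 149/43·(x - 3)² - 1241/688·(x - 3)³.
With (x - 3) = 2/3: p(11/3) = 2936/1161.

2.5289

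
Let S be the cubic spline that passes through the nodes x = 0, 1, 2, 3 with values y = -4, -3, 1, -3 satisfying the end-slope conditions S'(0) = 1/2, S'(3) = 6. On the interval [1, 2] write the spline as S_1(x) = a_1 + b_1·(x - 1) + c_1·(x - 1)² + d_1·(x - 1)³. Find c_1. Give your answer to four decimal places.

6.0333

Let M_i = S''(x_i). Step sizes h_i = 1, 1, 1; slopes of the chords Δ_i = (y_(i+1) - y_i)/h_i = 1, 4, -4.
  1·M_0 + 4·M_1 + 1·M_2 = 6(Δ_1 - Δ_0) = 18
  1·M_1 + 4·M_2 + 1·M_3 = 6(Δ_2 - Δ_1) = -48
Clamped end conditions give two more equations: 2h_0·M_0 + h_0·M_1 = 6(Δ_0 - S'(0)) = 3 and h_2·M_2 + 2h_2·M_3 = 6(S'(3) - Δ_2) = 60.
Solving: M_0 = -68/15, M_1 = 181/15, M_2 = -386/15, M_3 = 643/15.
On [1, 2], with S_1(x) = a_1 + b_1·(x - 1) + c_1·(x - 1)² + d_1·(x - 1)³: c_1 = M_1/2 = 181/30, d_1 = (M_2 - M_1)/(6h_1) = -63/10, b_1 = Δ_1 - h_1(2M_1 + M_2)/6 = 64/15.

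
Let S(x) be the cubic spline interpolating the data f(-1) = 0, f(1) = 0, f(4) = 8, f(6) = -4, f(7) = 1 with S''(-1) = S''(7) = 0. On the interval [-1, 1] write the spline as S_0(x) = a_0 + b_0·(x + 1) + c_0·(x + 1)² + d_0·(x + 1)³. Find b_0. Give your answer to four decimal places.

Let M_i = S''(x_i). Step sizes h_i = 2, 3, 2, 1; slopes of the chords Δ_i = (y_(i+1) - y_i)/h_i = 0, 8/3, -6, 5.
  2·M_0 + 10·M_1 + 3·M_2 = 6(Δ_1 - Δ_0) = 16
  3·M_1 + 10·M_2 + 2·M_3 = 6(Δ_2 - Δ_1) = -52
  2·M_2 + 6·M_3 + 1·M_4 = 6(Δ_3 - Δ_2) = 66
Natural end conditions: M_0 = M_4 = 0.
Forward elimination and back-substitution give M_0 = 0, M_1 = 1114/253, M_2 = -2364/253, M_3 = 3571/253, M_4 = 0.
On [-1, 1], with S_0(x) = a_0 + b_0·(x + 1) + c_0·(x + 1)² + d_0·(x + 1)³: c_0 = M_0/2 = 0, d_0 = (M_1 - M_0)/(6h_0) = 557/1518, b_0 = Δ_0 - h_0(2M_0 + M_1)/6 = -1114/759.

-1.4677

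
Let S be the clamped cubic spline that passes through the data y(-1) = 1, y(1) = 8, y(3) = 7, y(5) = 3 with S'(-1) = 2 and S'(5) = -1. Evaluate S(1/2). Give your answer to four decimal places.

6.4469

Put M_i = S'' at the i-th knot. Here h = (2, 2, 2) and Δ = (7/2, -1/2, -2), so the interior equations h_(i-1)·M_(i-1) + 2(h_(i-1)+h_i)·M_i + h_i·M_(i+1) = 6(Δ_i − Δ_(i-1)) read
  2·M_0 + 8·M_1 + 2·M_2 = 6(Δ_1 - Δ_0) = -24
  2·M_1 + 8·M_2 + 2·M_3 = 6(Δ_2 - Δ_1) = -9
Clamped end conditions give two more equations: 2h_0·M_0 + h_0·M_1 = 6(Δ_0 - S'(-1)) = 9 and h_2·M_2 + 2h_2·M_3 = 6(S'(5) - Δ_2) = 6.
Hence M_0 = 21/5, M_1 = -39/10, M_2 = -3/5, M_3 = 9/5.
On [-1, 1], S(x) = 1 + 2·(x + 1) + 21/10·(x + 1)² - 27/40·(x + 1)³.
With (x + 1) = 3/2: S(1/2) = 2063/320.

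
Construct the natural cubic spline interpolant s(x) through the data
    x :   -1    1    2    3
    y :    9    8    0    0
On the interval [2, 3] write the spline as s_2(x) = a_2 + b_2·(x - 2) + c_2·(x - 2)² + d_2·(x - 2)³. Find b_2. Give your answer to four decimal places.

-4.8261

Let M_i = s''(x_i). Step sizes h_i = 2, 1, 1; slopes of the chords Δ_i = (y_(i+1) - y_i)/h_i = -1/2, -8, 0.
  2·M_0 + 6·M_1 + 1·M_2 = 6(Δ_1 - Δ_0) = -45
  1·M_1 + 4·M_2 + 1·M_3 = 6(Δ_2 - Δ_1) = 48
Natural end conditions: M_0 = M_3 = 0.
Solving: M_0 = 0, M_1 = -228/23, M_2 = 333/23, M_3 = 0.
On [2, 3], with s_2(x) = a_2 + b_2·(x - 2) + c_2·(x - 2)² + d_2·(x - 2)³: c_2 = M_2/2 = 333/46, d_2 = (M_3 - M_2)/(6h_2) = -111/46, b_2 = Δ_2 - h_2(2M_2 + M_3)/6 = -111/23.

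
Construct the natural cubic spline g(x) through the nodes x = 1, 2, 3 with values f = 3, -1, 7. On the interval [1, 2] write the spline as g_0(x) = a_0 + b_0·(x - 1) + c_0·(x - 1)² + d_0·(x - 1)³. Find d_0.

3

Write M_i for g''(x_i). With h_i = 1, 1 and divided differences Δ_i = -4, 8, the continuity of g' gives the tridiagonal system
  1·M_0 + 4·M_1 + 1·M_2 = 6(Δ_1 - Δ_0) = 72
Natural end conditions: M_0 = M_2 = 0.
Solving the tridiagonal system: M_0 = 0, M_1 = 18, M_2 = 0.
On [1, 2], with g_0(x) = a_0 + b_0·(x - 1) + c_0·(x - 1)² + d_0·(x - 1)³: c_0 = M_0/2 = 0, d_0 = (M_1 - M_0)/(6h_0) = 3, b_0 = Δ_0 - h_0(2M_0 + M_1)/6 = -7.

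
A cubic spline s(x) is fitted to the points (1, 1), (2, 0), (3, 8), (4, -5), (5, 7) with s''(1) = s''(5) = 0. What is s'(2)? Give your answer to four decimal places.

Let M_i = s''(x_i). Step sizes h_i = 1, 1, 1, 1; slopes of the chords Δ_i = (y_(i+1) - y_i)/h_i = -1, 8, -13, 12.
  1·M_0 + 4·M_1 + 1·M_2 = 6(Δ_1 - Δ_0) = 54
  1·M_1 + 4·M_2 + 1·M_3 = 6(Δ_2 - Δ_1) = -126
  1·M_2 + 4·M_3 + 1·M_4 = 6(Δ_3 - Δ_2) = 150
Natural end conditions: M_0 = M_4 = 0.
Forward elimination and back-substitution give M_0 = 0, M_1 = 183/7, M_2 = -354/7, M_3 = 351/7, M_4 = 0.
On [2, 3], s'(x) = b_1 + 2c_1·(x - 2) + 3d_1·(x - 2)² with b_1 = Δ_1 - h_1(2M_1 + M_2)/6 = 54/7, c_1 = M_1/2 = 183/14, d_1 = (M_2 - M_1)/(6h_1) = -179/14. So s'(2) = 54/7.

7.7143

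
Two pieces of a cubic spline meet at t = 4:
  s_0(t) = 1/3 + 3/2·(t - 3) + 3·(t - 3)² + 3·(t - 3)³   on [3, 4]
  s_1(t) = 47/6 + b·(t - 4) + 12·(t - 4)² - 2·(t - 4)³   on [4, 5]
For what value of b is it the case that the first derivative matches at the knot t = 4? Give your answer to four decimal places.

16.5000

s_0'(t) = 3/2 + 6·(t - 3) + 9·(t - 3)², so s_0'(4) = 33/2. On the right, s_1'(4) = b, so b = 33/2.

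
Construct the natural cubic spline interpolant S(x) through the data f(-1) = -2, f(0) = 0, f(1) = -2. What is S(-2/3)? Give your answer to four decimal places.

-1.0370

Let M_i = S''(x_i). Step sizes h_i = 1, 1; slopes of the chords Δ_i = (y_(i+1) - y_i)/h_i = 2, -2.
  1·M_0 + 4·M_1 + 1·M_2 = 6(Δ_1 - Δ_0) = -24
Natural end conditions: M_0 = M_2 = 0.
Hence M_0 = 0, M_1 = -6, M_2 = 0.
On [-1, 0], S(x) = -2 + 3·(x + 1) + 0·(x + 1)² - 1·(x + 1)³.
With (x + 1) = 1/3: S(-2/3) = -28/27.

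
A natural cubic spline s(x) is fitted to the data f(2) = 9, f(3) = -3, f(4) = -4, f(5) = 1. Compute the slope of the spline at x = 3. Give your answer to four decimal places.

Write M_i for s''(x_i). With h_i = 1, 1, 1 and divided differences Δ_i = -12, -1, 5, the continuity of s' gives the tridiagonal system
  1·M_0 + 4·M_1 + 1·M_2 = 6(Δ_1 - Δ_0) = 66
  1·M_1 + 4·M_2 + 1·M_3 = 6(Δ_2 - Δ_1) = 36
Natural end conditions: M_0 = M_3 = 0.
Forward elimination and back-substitution give M_0 = 0, M_1 = 76/5, M_2 = 26/5, M_3 = 0.
On [3, 4], s'(x) = b_1 + 2c_1·(x - 3) + 3d_1·(x - 3)² with b_1 = Δ_1 - h_1(2M_1 + M_2)/6 = -104/15, c_1 = M_1/2 = 38/5, d_1 = (M_2 - M_1)/(6h_1) = -5/3. So s'(3) = -104/15.

-6.9333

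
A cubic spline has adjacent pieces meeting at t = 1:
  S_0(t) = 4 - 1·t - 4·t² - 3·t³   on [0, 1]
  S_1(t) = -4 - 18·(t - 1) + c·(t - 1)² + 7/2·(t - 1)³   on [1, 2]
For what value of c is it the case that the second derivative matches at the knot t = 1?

S_0''(t) = -8 - 18·t, so S_0''(1) = -26. On the right, S_1''(1) = 2c, so c = -13.

-13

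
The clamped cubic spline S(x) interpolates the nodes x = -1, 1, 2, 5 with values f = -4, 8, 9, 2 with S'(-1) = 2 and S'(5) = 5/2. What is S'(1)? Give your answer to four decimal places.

4.2143

With σ_i denoting the second derivative at x_i, h_i = 2, 1, 3, and Δ_i = (y_(i+1) − y_i)/h_i = 6, 1, -7/3:
  2·σ_0 + 6·σ_1 + 1·σ_2 = 6(Δ_1 - Δ_0) = -30
  1·σ_1 + 8·σ_2 + 3·σ_3 = 6(Δ_2 - Δ_1) = -20
Clamped end conditions give two more equations: 2h_0·σ_0 + h_0·σ_1 = 6(Δ_0 - S'(-1)) = 24 and h_2·σ_2 + 2h_2·σ_3 = 6(S'(5) - Δ_2) = 29.
Solving the tridiagonal system: σ_0 = 137/14, σ_1 = -53/7, σ_2 = -29/7, σ_3 = 145/21.
On [1, 2], S'(x) = b_1 + 2c_1·(x - 1) + 3d_1·(x - 1)² with b_1 = Δ_1 - h_1(2σ_1 + σ_2)/6 = 59/14, c_1 = σ_1/2 = -53/14, d_1 = (σ_2 - σ_1)/(6h_1) = 4/7. So S'(1) = 59/14.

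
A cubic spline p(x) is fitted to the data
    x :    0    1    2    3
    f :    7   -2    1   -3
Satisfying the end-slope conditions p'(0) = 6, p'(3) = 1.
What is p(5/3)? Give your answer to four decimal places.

-0.3111

Let M_i = p''(x_i). Step sizes h_i = 1, 1, 1; slopes of the chords Δ_i = (y_(i+1) - y_i)/h_i = -9, 3, -4.
  1·M_0 + 4·M_1 + 1·M_2 = 6(Δ_1 - Δ_0) = 72
  1·M_1 + 4·M_2 + 1·M_3 = 6(Δ_2 - Δ_1) = -42
Clamped end conditions give two more equations: 2h_0·M_0 + h_0·M_1 = 6(Δ_0 - p'(0)) = -90 and h_2·M_2 + 2h_2·M_3 = 6(p'(3) - Δ_2) = 30.
Hence M_0 = -986/15, M_1 = 622/15, M_2 = -422/15, M_3 = 436/15.
On [1, 2], p(x) = -2 - 92/15·(x - 1) + 311/15·(x - 1)² - 58/5·(x - 1)³.
With (x - 1) = 2/3: p(5/3) = -14/45.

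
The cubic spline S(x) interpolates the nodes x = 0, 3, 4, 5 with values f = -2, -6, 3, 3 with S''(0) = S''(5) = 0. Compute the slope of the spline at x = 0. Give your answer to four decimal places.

Put m_i = S'' at the i-th knot. Here h = (3, 1, 1) and Δ = (-4/3, 9, 0), so the interior equations h_(i-1)·m_(i-1) + 2(h_(i-1)+h_i)·m_i + h_i·m_(i+1) = 6(Δ_i − Δ_(i-1)) read
  3·m_0 + 8·m_1 + 1·m_2 = 6(Δ_1 - Δ_0) = 62
  1·m_1 + 4·m_2 + 1·m_3 = 6(Δ_2 - Δ_1) = -54
Natural end conditions: m_0 = m_3 = 0.
Solving: m_0 = 0, m_1 = 302/31, m_2 = -494/31, m_3 = 0.
On [0, 3], S'(x) = b_0 + 2c_0·x + 3d_0·x² with b_0 = Δ_0 - h_0(2m_0 + m_1)/6 = -577/93, c_0 = m_0/2 = 0, d_0 = (m_1 - m_0)/(6h_0) = 151/279. So S'(0) = -577/93.

-6.2043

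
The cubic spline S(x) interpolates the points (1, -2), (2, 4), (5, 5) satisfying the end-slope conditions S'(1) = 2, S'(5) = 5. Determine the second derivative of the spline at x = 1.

17

Write M_i for S''(x_i). With h_i = 1, 3 and divided differences Δ_i = 6, 1/3, the continuity of S' gives the tridiagonal system
  1·M_0 + 8·M_1 + 3·M_2 = 6(Δ_1 - Δ_0) = -34
Clamped end conditions give two more equations: 2h_0·M_0 + h_0·M_1 = 6(Δ_0 - S'(1)) = 24 and h_1·M_1 + 2h_1·M_2 = 6(S'(5) - Δ_1) = 28.
Solving: M_0 = 17, M_1 = -10, M_2 = 29/3.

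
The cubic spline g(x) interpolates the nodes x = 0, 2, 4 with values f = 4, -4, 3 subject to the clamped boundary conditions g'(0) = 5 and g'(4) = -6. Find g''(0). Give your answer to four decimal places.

With M_i denoting the second derivative at x_i, h_i = 2, 2, and Δ_i = (y_(i+1) − y_i)/h_i = -4, 7/2:
  2·M_0 + 8·M_1 + 2·M_2 = 6(Δ_1 - Δ_0) = 45
Clamped end conditions give two more equations: 2h_0·M_0 + h_0·M_1 = 6(Δ_0 - g'(0)) = -54 and h_1·M_1 + 2h_1·M_2 = 6(g'(4) - Δ_1) = -57.
Solving: M_0 = -175/8, M_1 = 67/4, M_2 = -181/8.

-21.8750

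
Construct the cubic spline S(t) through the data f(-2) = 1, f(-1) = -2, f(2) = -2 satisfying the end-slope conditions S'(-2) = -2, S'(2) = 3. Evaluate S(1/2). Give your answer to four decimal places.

-4.2500

Put M_i = S'' at the i-th knot. Here h = (1, 3) and Δ = (-3, 0), so the interior equations h_(i-1)·M_(i-1) + 2(h_(i-1)+h_i)·M_i + h_i·M_(i+1) = 6(Δ_i − Δ_(i-1)) read
  1·M_0 + 8·M_1 + 3·M_2 = 6(Δ_1 - Δ_0) = 18
Clamped end conditions give two more equations: 2h_0·M_0 + h_0·M_1 = 6(Δ_0 - S'(-2)) = -6 and h_1·M_1 + 2h_1·M_2 = 6(S'(2) - Δ_1) = 18.
Forward elimination and back-substitution give M_0 = -4, M_1 = 2, M_2 = 2.
On [-1, 2], S(t) = -2 - 3·(t + 1) + 1·(t + 1)² + 0·(t + 1)³.
With (t + 1) = 3/2: S(1/2) = -17/4.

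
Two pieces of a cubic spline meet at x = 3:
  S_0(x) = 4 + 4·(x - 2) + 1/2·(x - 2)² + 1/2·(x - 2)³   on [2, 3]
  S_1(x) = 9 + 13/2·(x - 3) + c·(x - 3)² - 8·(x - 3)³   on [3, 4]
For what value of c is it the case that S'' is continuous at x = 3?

2

S_0''(x) = 1 + 3·(x - 2), so S_0''(3) = 4. On the right, S_1''(3) = 2c, so c = 2.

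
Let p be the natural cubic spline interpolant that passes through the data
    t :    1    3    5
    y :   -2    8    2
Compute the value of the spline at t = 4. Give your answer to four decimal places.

6.5000

With M_i denoting the second derivative at x_i, h_i = 2, 2, and Δ_i = (y_(i+1) − y_i)/h_i = 5, -3:
  2·M_0 + 8·M_1 + 2·M_2 = 6(Δ_1 - Δ_0) = -48
Natural end conditions: M_0 = M_2 = 0.
Hence M_0 = 0, M_1 = -6, M_2 = 0.
On [3, 5], p(t) = 8 + 1·(t - 3) - 3·(t - 3)² + 1/2·(t - 3)³.
With (t - 3) = 1: p(4) = 13/2.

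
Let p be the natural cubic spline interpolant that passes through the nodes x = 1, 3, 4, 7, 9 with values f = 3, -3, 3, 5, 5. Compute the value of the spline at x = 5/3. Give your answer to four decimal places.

Let σ_i = p''(x_i). Step sizes h_i = 2, 1, 3, 2; slopes of the chords Δ_i = (y_(i+1) - y_i)/h_i = -3, 6, 2/3, 0.
  2·σ_0 + 6·σ_1 + 1·σ_2 = 6(Δ_1 - Δ_0) = 54
  1·σ_1 + 8·σ_2 + 3·σ_3 = 6(Δ_2 - Δ_1) = -32
  3·σ_2 + 10·σ_3 + 2·σ_4 = 6(Δ_3 - Δ_2) = -4
Natural end conditions: σ_0 = σ_4 = 0.
Solving the tridiagonal system: σ_0 = 0, σ_1 = 2071/208, σ_2 = -597/104, σ_3 = 275/208, σ_4 = 0.
On [1, 3], p(x) = 3 - 3943/624·(x - 1) + 0·(x - 1)² + 2071/2496·(x - 1)³.
With (x - 1) = 2/3: p(5/3) = -1018/1053.

-0.9668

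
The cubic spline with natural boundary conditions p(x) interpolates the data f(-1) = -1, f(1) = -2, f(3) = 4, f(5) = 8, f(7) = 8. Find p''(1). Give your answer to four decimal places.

Let M_i = p''(x_i). Step sizes h_i = 2, 2, 2, 2; slopes of the chords Δ_i = (y_(i+1) - y_i)/h_i = -1/2, 3, 2, 0.
  2·M_0 + 8·M_1 + 2·M_2 = 6(Δ_1 - Δ_0) = 21
  2·M_1 + 8·M_2 + 2·M_3 = 6(Δ_2 - Δ_1) = -6
  2·M_2 + 8·M_3 + 2·M_4 = 6(Δ_3 - Δ_2) = -12
Natural end conditions: M_0 = M_4 = 0.
Forward elimination and back-substitution give M_0 = 0, M_1 = 327/112, M_2 = -33/28, M_3 = -135/112, M_4 = 0.

2.9196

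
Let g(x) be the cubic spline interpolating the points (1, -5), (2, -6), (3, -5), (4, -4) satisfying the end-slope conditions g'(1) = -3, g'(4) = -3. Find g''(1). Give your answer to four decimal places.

Write M_i for g''(x_i). With h_i = 1, 1, 1 and divided differences Δ_i = -1, 1, 1, the continuity of g' gives the tridiagonal system
  1·M_0 + 4·M_1 + 1·M_2 = 6(Δ_1 - Δ_0) = 12
  1·M_1 + 4·M_2 + 1·M_3 = 6(Δ_2 - Δ_1) = 0
Clamped end conditions give two more equations: 2h_0·M_0 + h_0·M_1 = 6(Δ_0 - g'(1)) = 12 and h_2·M_2 + 2h_2·M_3 = 6(g'(4) - Δ_2) = -24.
Hence M_0 = 28/5, M_1 = 4/5, M_2 = 16/5, M_3 = -68/5.

5.6000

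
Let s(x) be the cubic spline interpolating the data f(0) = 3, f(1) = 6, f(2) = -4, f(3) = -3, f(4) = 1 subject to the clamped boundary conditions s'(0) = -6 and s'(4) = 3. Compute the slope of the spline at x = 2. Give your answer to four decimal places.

-7.5000

With M_i denoting the second derivative at x_i, h_i = 1, 1, 1, 1, and Δ_i = (y_(i+1) − y_i)/h_i = 3, -10, 1, 4:
  1·M_0 + 4·M_1 + 1·M_2 = 6(Δ_1 - Δ_0) = -78
  1·M_1 + 4·M_2 + 1·M_3 = 6(Δ_2 - Δ_1) = 66
  1·M_2 + 4·M_3 + 1·M_4 = 6(Δ_3 - Δ_2) = 18
Clamped end conditions give two more equations: 2h_0·M_0 + h_0·M_1 = 6(Δ_0 - s'(0)) = 54 and h_3·M_3 + 2h_3·M_4 = 6(s'(4) - Δ_3) = -6.
Solving: M_0 = 183/4, M_1 = -75/2, M_2 = 105/4, M_3 = -3/2, M_4 = -9/4.
On [2, 3], s'(x) = b_2 + 2c_2·(x - 2) + 3d_2·(x - 2)² with b_2 = Δ_2 - h_2(2M_2 + M_3)/6 = -15/2, c_2 = M_2/2 = 105/8, d_2 = (M_3 - M_2)/(6h_2) = -37/8. So s'(2) = -15/2.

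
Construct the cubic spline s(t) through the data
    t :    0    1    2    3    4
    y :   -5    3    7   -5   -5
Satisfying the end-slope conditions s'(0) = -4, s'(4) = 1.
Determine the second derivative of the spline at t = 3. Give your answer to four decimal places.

27.9286

Put M_i = s'' at the i-th knot. Here h = (1, 1, 1, 1) and Δ = (8, 4, -12, 0), so the interior equations h_(i-1)·M_(i-1) + 2(h_(i-1)+h_i)·M_i + h_i·M_(i+1) = 6(Δ_i − Δ_(i-1)) read
  1·M_0 + 4·M_1 + 1·M_2 = 6(Δ_1 - Δ_0) = -24
  1·M_1 + 4·M_2 + 1·M_3 = 6(Δ_2 - Δ_1) = -96
  1·M_2 + 4·M_3 + 1·M_4 = 6(Δ_3 - Δ_2) = 72
Clamped end conditions give two more equations: 2h_0·M_0 + h_0·M_1 = 6(Δ_0 - s'(0)) = 72 and h_3·M_3 + 2h_3·M_4 = 6(s'(4) - Δ_3) = 6.
Solving: M_0 = 1133/28, M_1 = -125/14, M_2 = -115/4, M_3 = 391/14, M_4 = -307/28.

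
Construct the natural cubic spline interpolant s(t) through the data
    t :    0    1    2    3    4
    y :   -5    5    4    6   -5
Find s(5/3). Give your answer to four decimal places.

4.3862

Put M_i = s'' at the i-th knot. Here h = (1, 1, 1, 1) and Δ = (10, -1, 2, -11), so the interior equations h_(i-1)·M_(i-1) + 2(h_(i-1)+h_i)·M_i + h_i·M_(i+1) = 6(Δ_i − Δ_(i-1)) read
  1·M_0 + 4·M_1 + 1·M_2 = 6(Δ_1 - Δ_0) = -66
  1·M_1 + 4·M_2 + 1·M_3 = 6(Δ_2 - Δ_1) = 18
  1·M_2 + 4·M_3 + 1·M_4 = 6(Δ_3 - Δ_2) = -78
Natural end conditions: M_0 = M_4 = 0.
Hence M_0 = 0, M_1 = -285/14, M_2 = 108/7, M_3 = -327/14, M_4 = 0.
On [1, 2], s(t) = 5 + 45/14·(t - 1) - 285/28·(t - 1)² + 167/28·(t - 1)³.
With (t - 1) = 2/3: s(5/3) = 829/189.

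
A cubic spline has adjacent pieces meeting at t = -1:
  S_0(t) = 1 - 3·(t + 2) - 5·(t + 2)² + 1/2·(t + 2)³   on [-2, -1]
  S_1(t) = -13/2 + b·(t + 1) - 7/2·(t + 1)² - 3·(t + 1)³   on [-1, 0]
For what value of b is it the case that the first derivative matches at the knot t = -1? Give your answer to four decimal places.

-11.5000

S_0'(t) = -3 - 10·(t + 2) + 3/2·(t + 2)², so S_0'(-1) = -23/2. On the right, S_1'(-1) = b, so b = -23/2.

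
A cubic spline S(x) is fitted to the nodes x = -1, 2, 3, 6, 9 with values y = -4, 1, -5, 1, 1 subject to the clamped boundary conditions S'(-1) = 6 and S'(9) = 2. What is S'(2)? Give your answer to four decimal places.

Put M_i = S'' at the i-th knot. Here h = (3, 1, 3, 3) and Δ = (5/3, -6, 2, 0), so the interior equations h_(i-1)·M_(i-1) + 2(h_(i-1)+h_i)·M_i + h_i·M_(i+1) = 6(Δ_i − Δ_(i-1)) read
  3·M_0 + 8·M_1 + 1·M_2 = 6(Δ_1 - Δ_0) = -46
  1·M_1 + 8·M_2 + 3·M_3 = 6(Δ_2 - Δ_1) = 48
  3·M_2 + 12·M_3 + 3·M_4 = 6(Δ_3 - Δ_2) = -12
Clamped end conditions give two more equations: 2h_0·M_0 + h_0·M_1 = 6(Δ_0 - S'(-1)) = -26 and h_3·M_3 + 2h_3·M_4 = 6(S'(9) - Δ_3) = 12.
Hence M_0 = -367/318, M_1 = -337/53, M_2 = 883/106, M_3 = -217/53, M_4 = 429/106.
On [2, 3], S'(x) = b_1 + 2c_1·(x - 2) + 3d_1·(x - 2)² with b_1 = Δ_1 - h_1(2M_1 + M_2)/6 = -1117/212, c_1 = M_1/2 = -337/106, d_1 = (M_2 - M_1)/(6h_1) = 519/212. So S'(2) = -1117/212.

-5.2689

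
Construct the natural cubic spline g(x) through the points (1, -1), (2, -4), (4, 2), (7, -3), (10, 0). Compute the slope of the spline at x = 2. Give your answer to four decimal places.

-0.4304

With σ_i denoting the second derivative at x_i, h_i = 1, 2, 3, 3, and Δ_i = (y_(i+1) − y_i)/h_i = -3, 3, -5/3, 1:
  1·σ_0 + 6·σ_1 + 2·σ_2 = 6(Δ_1 - Δ_0) = 36
  2·σ_1 + 10·σ_2 + 3·σ_3 = 6(Δ_2 - Δ_1) = -28
  3·σ_2 + 12·σ_3 + 3·σ_4 = 6(Δ_3 - Δ_2) = 16
Natural end conditions: σ_0 = σ_4 = 0.
Hence σ_0 = 0, σ_1 = 794/103, σ_2 = -528/103, σ_3 = 808/309, σ_4 = 0.
On [2, 4], g'(x) = b_1 + 2c_1·(x - 2) + 3d_1·(x - 2)² with b_1 = Δ_1 - h_1(2σ_1 + σ_2)/6 = -133/309, c_1 = σ_1/2 = 397/103, d_1 = (σ_2 - σ_1)/(6h_1) = -661/618. So g'(2) = -133/309.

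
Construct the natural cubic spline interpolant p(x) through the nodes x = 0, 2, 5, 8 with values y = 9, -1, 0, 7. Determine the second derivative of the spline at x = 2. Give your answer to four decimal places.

Let σ_i = p''(x_i). Step sizes h_i = 2, 3, 3; slopes of the chords Δ_i = (y_(i+1) - y_i)/h_i = -5, 1/3, 7/3.
  2·σ_0 + 10·σ_1 + 3·σ_2 = 6(Δ_1 - Δ_0) = 32
  3·σ_1 + 12·σ_2 + 3·σ_3 = 6(Δ_2 - Δ_1) = 12
Natural end conditions: σ_0 = σ_3 = 0.
Forward elimination and back-substitution give σ_0 = 0, σ_1 = 116/37, σ_2 = 8/37, σ_3 = 0.

3.1351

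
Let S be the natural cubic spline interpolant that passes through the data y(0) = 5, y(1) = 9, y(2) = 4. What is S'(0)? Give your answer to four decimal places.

Let σ_i = S''(x_i). Step sizes h_i = 1, 1; slopes of the chords Δ_i = (y_(i+1) - y_i)/h_i = 4, -5.
  1·σ_0 + 4·σ_1 + 1·σ_2 = 6(Δ_1 - Δ_0) = -54
Natural end conditions: σ_0 = σ_2 = 0.
Hence σ_0 = 0, σ_1 = -27/2, σ_2 = 0.
On [0, 1], S'(x) = b_0 + 2c_0·x + 3d_0·x² with b_0 = Δ_0 - h_0(2σ_0 + σ_1)/6 = 25/4, c_0 = σ_0/2 = 0, d_0 = (σ_1 - σ_0)/(6h_0) = -9/4. So S'(0) = 25/4.

6.2500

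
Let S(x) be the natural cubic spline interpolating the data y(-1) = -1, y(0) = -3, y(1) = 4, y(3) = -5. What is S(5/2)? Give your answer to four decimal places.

Put M_i = S'' at the i-th knot. Here h = (1, 1, 2) and Δ = (-2, 7, -9/2), so the interior equations h_(i-1)·M_(i-1) + 2(h_(i-1)+h_i)·M_i + h_i·M_(i+1) = 6(Δ_i − Δ_(i-1)) read
  1·M_0 + 4·M_1 + 1·M_2 = 6(Δ_1 - Δ_0) = 54
  1·M_1 + 6·M_2 + 2·M_3 = 6(Δ_2 - Δ_1) = -69
Natural end conditions: M_0 = M_3 = 0.
Hence M_0 = 0, M_1 = 393/23, M_2 = -330/23, M_3 = 0.
On [1, 3], S(x) = 4 + 233/46·(x - 1) - 165/23·(x - 1)² + 55/46·(x - 1)³.
With (x - 1) = 3/2: S(5/2) = -187/368.

-0.5082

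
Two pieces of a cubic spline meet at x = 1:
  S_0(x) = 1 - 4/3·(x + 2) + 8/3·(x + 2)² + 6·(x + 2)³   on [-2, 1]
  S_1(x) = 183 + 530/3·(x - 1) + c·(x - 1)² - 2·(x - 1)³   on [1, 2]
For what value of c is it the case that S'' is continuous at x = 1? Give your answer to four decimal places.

S_0''(x) = 16/3 + 36·(x + 2), so S_0''(1) = 340/3. On the right, S_1''(1) = 2c, so c = 170/3.

56.6667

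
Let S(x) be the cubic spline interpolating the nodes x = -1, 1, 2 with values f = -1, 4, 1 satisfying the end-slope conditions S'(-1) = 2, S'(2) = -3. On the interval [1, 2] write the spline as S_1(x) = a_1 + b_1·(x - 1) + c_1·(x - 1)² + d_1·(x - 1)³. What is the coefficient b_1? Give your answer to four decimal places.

-1.0833

With m_i denoting the second derivative at x_i, h_i = 2, 1, and Δ_i = (y_(i+1) − y_i)/h_i = 5/2, -3:
  2·m_0 + 6·m_1 + 1·m_2 = 6(Δ_1 - Δ_0) = -33
Clamped end conditions give two more equations: 2h_0·m_0 + h_0·m_1 = 6(Δ_0 - S'(-1)) = 3 and h_1·m_1 + 2h_1·m_2 = 6(S'(2) - Δ_1) = 0.
Forward elimination and back-substitution give m_0 = 55/12, m_1 = -23/3, m_2 = 23/6.
On [1, 2], with S_1(x) = a_1 + b_1·(x - 1) + c_1·(x - 1)² + d_1·(x - 1)³: c_1 = m_1/2 = -23/6, d_1 = (m_2 - m_1)/(6h_1) = 23/12, b_1 = Δ_1 - h_1(2m_1 + m_2)/6 = -13/12.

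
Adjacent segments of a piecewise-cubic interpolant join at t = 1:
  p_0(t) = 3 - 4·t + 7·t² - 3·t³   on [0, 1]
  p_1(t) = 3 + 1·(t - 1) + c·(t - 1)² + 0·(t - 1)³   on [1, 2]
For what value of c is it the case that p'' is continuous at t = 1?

-2

p_0''(t) = 14 - 18·t, so p_0''(1) = -4. On the right, p_1''(1) = 2c, so c = -2.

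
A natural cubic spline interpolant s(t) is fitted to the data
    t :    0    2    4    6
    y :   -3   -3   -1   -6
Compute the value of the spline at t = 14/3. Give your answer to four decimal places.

Write M_i for s''(x_i). With h_i = 2, 2, 2 and divided differences Δ_i = 0, 1, -5/2, the continuity of s' gives the tridiagonal system
  2·M_0 + 8·M_1 + 2·M_2 = 6(Δ_1 - Δ_0) = 6
  2·M_1 + 8·M_2 + 2·M_3 = 6(Δ_2 - Δ_1) = -21
Natural end conditions: M_0 = M_3 = 0.
Solving the tridiagonal system: M_0 = 0, M_1 = 3/2, M_2 = -3, M_3 = 0.
On [4, 6], s(t) = -1 - 1/2·(t - 4) - 3/2·(t - 4)² + 1/4·(t - 4)³.
With (t - 4) = 2/3: s(14/3) = -52/27.

-1.9259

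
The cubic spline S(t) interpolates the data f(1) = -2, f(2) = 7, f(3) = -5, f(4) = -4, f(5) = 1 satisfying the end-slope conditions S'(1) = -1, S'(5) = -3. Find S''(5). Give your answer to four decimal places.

With M_i denoting the second derivative at x_i, h_i = 1, 1, 1, 1, and Δ_i = (y_(i+1) − y_i)/h_i = 9, -12, 1, 5:
  1·M_0 + 4·M_1 + 1·M_2 = 6(Δ_1 - Δ_0) = -126
  1·M_1 + 4·M_2 + 1·M_3 = 6(Δ_2 - Δ_1) = 78
  1·M_2 + 4·M_3 + 1·M_4 = 6(Δ_3 - Δ_2) = 24
Clamped end conditions give two more equations: 2h_0·M_0 + h_0·M_1 = 6(Δ_0 - S'(1)) = 60 and h_3·M_3 + 2h_3·M_4 = 6(S'(5) - Δ_3) = -48.
Solving: M_0 = 1591/28, M_1 = -751/14, M_2 = 127/4, M_3 = 65/14, M_4 = -737/28.

-26.3214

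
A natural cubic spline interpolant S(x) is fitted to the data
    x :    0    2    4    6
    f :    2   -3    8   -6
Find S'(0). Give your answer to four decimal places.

-5.4667

Put M_i = S'' at the i-th knot. Here h = (2, 2, 2) and Δ = (-5/2, 11/2, -7), so the interior equations h_(i-1)·M_(i-1) + 2(h_(i-1)+h_i)·M_i + h_i·M_(i+1) = 6(Δ_i − Δ_(i-1)) read
  2·M_0 + 8·M_1 + 2·M_2 = 6(Δ_1 - Δ_0) = 48
  2·M_1 + 8·M_2 + 2·M_3 = 6(Δ_2 - Δ_1) = -75
Natural end conditions: M_0 = M_3 = 0.
Hence M_0 = 0, M_1 = 89/10, M_2 = -58/5, M_3 = 0.
On [0, 2], S'(x) = b_0 + 2c_0·x + 3d_0·x² with b_0 = Δ_0 - h_0(2M_0 + M_1)/6 = -82/15, c_0 = M_0/2 = 0, d_0 = (M_1 - M_0)/(6h_0) = 89/120. So S'(0) = -82/15.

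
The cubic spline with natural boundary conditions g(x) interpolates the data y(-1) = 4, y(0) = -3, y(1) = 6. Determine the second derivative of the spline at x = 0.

Let M_i = g''(x_i). Step sizes h_i = 1, 1; slopes of the chords Δ_i = (y_(i+1) - y_i)/h_i = -7, 9.
  1·M_0 + 4·M_1 + 1·M_2 = 6(Δ_1 - Δ_0) = 96
Natural end conditions: M_0 = M_2 = 0.
Forward elimination and back-substitution give M_0 = 0, M_1 = 24, M_2 = 0.

24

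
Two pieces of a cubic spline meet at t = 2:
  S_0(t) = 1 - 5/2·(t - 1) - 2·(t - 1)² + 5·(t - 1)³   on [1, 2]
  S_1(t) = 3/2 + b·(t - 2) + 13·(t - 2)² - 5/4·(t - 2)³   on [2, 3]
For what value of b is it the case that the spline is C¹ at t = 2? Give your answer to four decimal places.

8.5000

S_0'(t) = -5/2 - 4·(t - 1) + 15·(t - 1)², so S_0'(2) = 17/2. On the right, S_1'(2) = b, so b = 17/2.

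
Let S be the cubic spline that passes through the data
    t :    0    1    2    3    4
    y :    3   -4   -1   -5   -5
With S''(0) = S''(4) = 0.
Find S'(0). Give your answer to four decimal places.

-10.2500

With σ_i denoting the second derivative at x_i, h_i = 1, 1, 1, 1, and Δ_i = (y_(i+1) − y_i)/h_i = -7, 3, -4, 0:
  1·σ_0 + 4·σ_1 + 1·σ_2 = 6(Δ_1 - Δ_0) = 60
  1·σ_1 + 4·σ_2 + 1·σ_3 = 6(Δ_2 - Δ_1) = -42
  1·σ_2 + 4·σ_3 + 1·σ_4 = 6(Δ_3 - Δ_2) = 24
Natural end conditions: σ_0 = σ_4 = 0.
Solving: σ_0 = 0, σ_1 = 39/2, σ_2 = -18, σ_3 = 21/2, σ_4 = 0.
On [0, 1], S'(t) = b_0 + 2c_0·t + 3d_0·t² with b_0 = Δ_0 - h_0(2σ_0 + σ_1)/6 = -41/4, c_0 = σ_0/2 = 0, d_0 = (σ_1 - σ_0)/(6h_0) = 13/4. So S'(0) = -41/4.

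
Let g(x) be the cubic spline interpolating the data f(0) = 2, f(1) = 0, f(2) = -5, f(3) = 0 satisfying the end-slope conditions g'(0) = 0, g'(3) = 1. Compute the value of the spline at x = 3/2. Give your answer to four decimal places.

-3.3333

Write m_i for g''(x_i). With h_i = 1, 1, 1 and divided differences Δ_i = -2, -5, 5, the continuity of g' gives the tridiagonal system
  1·m_0 + 4·m_1 + 1·m_2 = 6(Δ_1 - Δ_0) = -18
  1·m_1 + 4·m_2 + 1·m_3 = 6(Δ_2 - Δ_1) = 60
Clamped end conditions give two more equations: 2h_0·m_0 + h_0·m_1 = 6(Δ_0 - g'(0)) = -12 and h_2·m_2 + 2h_2·m_3 = 6(g'(3) - Δ_2) = -24.
Solving the tridiagonal system: m_0 = -14/15, m_1 = -152/15, m_2 = 352/15, m_3 = -356/15.
On [1, 2], g(x) = 0 - 83/15·(x - 1) - 76/15·(x - 1)² + 28/5·(x - 1)³.
With (x - 1) = 1/2: g(3/2) = -10/3.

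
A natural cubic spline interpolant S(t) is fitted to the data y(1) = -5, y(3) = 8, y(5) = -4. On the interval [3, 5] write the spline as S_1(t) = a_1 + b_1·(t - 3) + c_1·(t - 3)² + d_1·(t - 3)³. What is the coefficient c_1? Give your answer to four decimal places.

-4.6875

Write M_i for S''(x_i). With h_i = 2, 2 and divided differences Δ_i = 13/2, -6, the continuity of S' gives the tridiagonal system
  2·M_0 + 8·M_1 + 2·M_2 = 6(Δ_1 - Δ_0) = -75
Natural end conditions: M_0 = M_2 = 0.
Solving: M_0 = 0, M_1 = -75/8, M_2 = 0.
On [3, 5], with S_1(t) = a_1 + b_1·(t - 3) + c_1·(t - 3)² + d_1·(t - 3)³: c_1 = M_1/2 = -75/16, d_1 = (M_2 - M_1)/(6h_1) = 25/32, b_1 = Δ_1 - h_1(2M_1 + M_2)/6 = 1/4.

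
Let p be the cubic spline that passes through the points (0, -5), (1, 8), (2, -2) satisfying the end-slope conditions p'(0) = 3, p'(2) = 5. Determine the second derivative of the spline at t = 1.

-71

With σ_i denoting the second derivative at x_i, h_i = 1, 1, and Δ_i = (y_(i+1) − y_i)/h_i = 13, -10:
  1·σ_0 + 4·σ_1 + 1·σ_2 = 6(Δ_1 - Δ_0) = -138
Clamped end conditions give two more equations: 2h_0·σ_0 + h_0·σ_1 = 6(Δ_0 - p'(0)) = 60 and h_1·σ_1 + 2h_1·σ_2 = 6(p'(2) - Δ_1) = 90.
Solving the tridiagonal system: σ_0 = 131/2, σ_1 = -71, σ_2 = 161/2.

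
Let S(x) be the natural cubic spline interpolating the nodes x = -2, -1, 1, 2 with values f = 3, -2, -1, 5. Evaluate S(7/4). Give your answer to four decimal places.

With M_i denoting the second derivative at x_i, h_i = 1, 2, 1, and Δ_i = (y_(i+1) − y_i)/h_i = -5, 1/2, 6:
  1·M_0 + 6·M_1 + 2·M_2 = 6(Δ_1 - Δ_0) = 33
  2·M_1 + 6·M_2 + 1·M_3 = 6(Δ_2 - Δ_1) = 33
Natural end conditions: M_0 = M_3 = 0.
Solving the tridiagonal system: M_0 = 0, M_1 = 33/8, M_2 = 33/8, M_3 = 0.
On [1, 2], S(x) = -1 + 37/8·(x - 1) + 33/16·(x - 1)² - 11/16·(x - 1)³.
With (x - 1) = 3/4: S(7/4) = 3419/1024.

3.3389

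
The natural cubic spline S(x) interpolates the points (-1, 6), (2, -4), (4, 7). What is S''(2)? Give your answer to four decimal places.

Let M_i = S''(x_i). Step sizes h_i = 3, 2; slopes of the chords Δ_i = (y_(i+1) - y_i)/h_i = -10/3, 11/2.
  3·M_0 + 10·M_1 + 2·M_2 = 6(Δ_1 - Δ_0) = 53
Natural end conditions: M_0 = M_2 = 0.
Solving: M_0 = 0, M_1 = 53/10, M_2 = 0.

5.3000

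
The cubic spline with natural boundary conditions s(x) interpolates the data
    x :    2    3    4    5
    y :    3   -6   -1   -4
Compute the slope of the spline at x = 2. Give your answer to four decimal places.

-13.2667

Let M_i = s''(x_i). Step sizes h_i = 1, 1, 1; slopes of the chords Δ_i = (y_(i+1) - y_i)/h_i = -9, 5, -3.
  1·M_0 + 4·M_1 + 1·M_2 = 6(Δ_1 - Δ_0) = 84
  1·M_1 + 4·M_2 + 1·M_3 = 6(Δ_2 - Δ_1) = -48
Natural end conditions: M_0 = M_3 = 0.
Solving the tridiagonal system: M_0 = 0, M_1 = 128/5, M_2 = -92/5, M_3 = 0.
On [2, 3], s'(x) = b_0 + 2c_0·(x - 2) + 3d_0·(x - 2)² with b_0 = Δ_0 - h_0(2M_0 + M_1)/6 = -199/15, c_0 = M_0/2 = 0, d_0 = (M_1 - M_0)/(6h_0) = 64/15. So s'(2) = -199/15.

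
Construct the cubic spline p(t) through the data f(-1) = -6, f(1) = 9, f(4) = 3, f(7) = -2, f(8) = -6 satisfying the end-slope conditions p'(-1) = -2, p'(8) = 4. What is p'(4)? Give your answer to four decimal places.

With σ_i denoting the second derivative at x_i, h_i = 2, 3, 3, 1, and Δ_i = (y_(i+1) − y_i)/h_i = 15/2, -2, -5/3, -4:
  2·σ_0 + 10·σ_1 + 3·σ_2 = 6(Δ_1 - Δ_0) = -57
  3·σ_1 + 12·σ_2 + 3·σ_3 = 6(Δ_2 - Δ_1) = 2
  3·σ_2 + 8·σ_3 + 1·σ_4 = 6(Δ_3 - Δ_2) = -14
Clamped end conditions give two more equations: 2h_0·σ_0 + h_0·σ_1 = 6(Δ_0 - p'(-1)) = 57 and h_3·σ_3 + 2h_3·σ_4 = 6(p'(8) - Δ_3) = 48.
Solving: σ_0 = 11629/588, σ_1 = -1625/147, σ_2 = 457/98, σ_3 = -1019/147, σ_4 = 8075/294.
On [4, 7], p'(t) = b_2 + 2c_2·(t - 4) + 3d_2·(t - 4)² with b_2 = Δ_2 - h_2(2σ_2 + σ_3)/6 = -421/147, c_2 = σ_2/2 = 457/196, d_2 = (σ_3 - σ_2)/(6h_2) = -487/756. So p'(4) = -421/147.

-2.8639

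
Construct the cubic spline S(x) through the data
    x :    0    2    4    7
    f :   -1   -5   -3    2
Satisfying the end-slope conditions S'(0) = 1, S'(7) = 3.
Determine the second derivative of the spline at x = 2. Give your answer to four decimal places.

4.1351

Write m_i for S''(x_i). With h_i = 2, 2, 3 and divided differences Δ_i = -2, 1, 5/3, the continuity of S' gives the tridiagonal system
  2·m_0 + 8·m_1 + 2·m_2 = 6(Δ_1 - Δ_0) = 18
  2·m_1 + 10·m_2 + 3·m_3 = 6(Δ_2 - Δ_1) = 4
Clamped end conditions give two more equations: 2h_0·m_0 + h_0·m_1 = 6(Δ_0 - S'(0)) = -18 and h_2·m_2 + 2h_2·m_3 = 6(S'(7) - Δ_2) = 8.
Solving the tridiagonal system: m_0 = -243/37, m_1 = 153/37, m_2 = -36/37, m_3 = 202/111.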